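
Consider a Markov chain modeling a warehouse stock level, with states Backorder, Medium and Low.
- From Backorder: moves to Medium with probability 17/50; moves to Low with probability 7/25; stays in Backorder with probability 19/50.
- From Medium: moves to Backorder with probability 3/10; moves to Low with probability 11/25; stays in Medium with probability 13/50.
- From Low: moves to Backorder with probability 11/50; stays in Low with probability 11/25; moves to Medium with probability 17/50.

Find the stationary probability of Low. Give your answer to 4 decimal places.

Let the stationary distribution be π with π = πP and π_1 + π_2 + π_3 = 1.
π_1 = 0.38·π_1 + 0.3·π_2 + 0.22·π_3
π_2 = 0.34·π_1 + 0.26·π_2 + 0.34·π_3
Solving with the normalization constraint gives π = (0.2919, 0.3148, 0.3933).
So the stationary probability of Low is 0.3933.

0.3933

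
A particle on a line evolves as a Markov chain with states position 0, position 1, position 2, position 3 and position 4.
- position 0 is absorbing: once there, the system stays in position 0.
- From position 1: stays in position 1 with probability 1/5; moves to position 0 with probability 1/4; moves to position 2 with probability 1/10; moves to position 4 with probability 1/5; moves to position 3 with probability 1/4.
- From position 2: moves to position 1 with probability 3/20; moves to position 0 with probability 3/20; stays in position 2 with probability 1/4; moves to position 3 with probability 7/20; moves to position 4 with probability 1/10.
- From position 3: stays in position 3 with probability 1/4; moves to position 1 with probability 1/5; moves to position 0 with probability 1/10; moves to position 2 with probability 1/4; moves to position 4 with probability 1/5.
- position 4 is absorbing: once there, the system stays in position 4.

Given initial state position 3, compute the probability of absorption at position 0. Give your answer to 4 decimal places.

0.4395

Let h(s) be the probability of absorption at position 0 starting from transient state s. Then h(position 0) = 1 and h(position 4) = 0. By first-step analysis:
h(position 1) = 0.25·1 + 0.2·h(position 1) + 0.1·h(position 2) + 0.25·h(position 3) + 0.2·0
h(position 2) = 0.15·1 + 0.15·h(position 1) + 0.25·h(position 2) + 0.35·h(position 3) + 0.1·0
h(position 3) = 0.1·1 + 0.2·h(position 1) + 0.25·h(position 2) + 0.25·h(position 3) + 0.2·0
Solving: h(position 1) = 0.5133, h(position 2) = 0.5077, h(position 3) = 0.4395.
Starting from position 3, the probability is 0.4395.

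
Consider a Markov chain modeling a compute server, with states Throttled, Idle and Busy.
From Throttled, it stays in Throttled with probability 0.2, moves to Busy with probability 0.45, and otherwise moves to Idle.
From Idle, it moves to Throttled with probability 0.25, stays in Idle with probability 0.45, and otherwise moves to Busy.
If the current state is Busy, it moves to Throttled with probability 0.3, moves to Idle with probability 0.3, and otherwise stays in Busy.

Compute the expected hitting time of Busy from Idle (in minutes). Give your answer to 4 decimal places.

2.9787

Let t(s) be the expected number of minutes to first reach Busy from state s, with t(Busy) = 0. Conditioning on the first minute:
t(Throttled) = 1 + 0.2·t(Throttled) + 0.35·t(Idle)
t(Idle) = 1 + 0.25·t(Throttled) + 0.45·t(Idle)
Solving: t(Throttled) = 2.5532, t(Idle) = 2.9787.
Expected minutes from Idle to Busy: 2.9787.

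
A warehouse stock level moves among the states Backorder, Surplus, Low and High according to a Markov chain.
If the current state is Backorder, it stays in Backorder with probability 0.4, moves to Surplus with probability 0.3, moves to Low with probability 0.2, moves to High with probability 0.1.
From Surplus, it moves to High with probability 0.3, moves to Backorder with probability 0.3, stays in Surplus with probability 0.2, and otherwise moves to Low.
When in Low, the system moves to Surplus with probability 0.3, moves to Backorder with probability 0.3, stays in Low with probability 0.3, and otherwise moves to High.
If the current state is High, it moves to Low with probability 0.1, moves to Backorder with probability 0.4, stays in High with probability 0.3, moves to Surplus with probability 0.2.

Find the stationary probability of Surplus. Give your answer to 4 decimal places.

0.2556

Let the stationary distribution be π with π = πP and π_1 + π_2 + π_3 + π_4 = 1.
π_1 = 0.4·π_1 + 0.3·π_2 + 0.3·π_3 + 0.4·π_4
π_2 = 0.3·π_1 + 0.2·π_2 + 0.3·π_3 + 0.2·π_4
π_3 = 0.2·π_1 + 0.2·π_2 + 0.3·π_3 + 0.1·π_4
Solving with the normalization constraint gives π = (0.3543, 0.2556, 0.2012, 0.1889).
So the stationary probability of Surplus is 0.2556.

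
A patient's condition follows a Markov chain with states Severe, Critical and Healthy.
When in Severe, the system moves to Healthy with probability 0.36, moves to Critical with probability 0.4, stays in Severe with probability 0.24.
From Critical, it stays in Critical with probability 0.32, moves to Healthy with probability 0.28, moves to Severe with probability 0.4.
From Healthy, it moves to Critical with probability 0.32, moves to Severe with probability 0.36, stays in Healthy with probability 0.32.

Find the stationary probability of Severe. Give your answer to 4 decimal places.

0.3338

Let the stationary distribution be π with π = πP and π_1 + π_2 + π_3 = 1.
π_1 = 0.24·π_1 + 0.4·π_2 + 0.36·π_3
π_2 = 0.4·π_1 + 0.32·π_2 + 0.32·π_3
Solving with the normalization constraint gives π = (0.3338, 0.3467, 0.3195).
So the stationary probability of Severe is 0.3338.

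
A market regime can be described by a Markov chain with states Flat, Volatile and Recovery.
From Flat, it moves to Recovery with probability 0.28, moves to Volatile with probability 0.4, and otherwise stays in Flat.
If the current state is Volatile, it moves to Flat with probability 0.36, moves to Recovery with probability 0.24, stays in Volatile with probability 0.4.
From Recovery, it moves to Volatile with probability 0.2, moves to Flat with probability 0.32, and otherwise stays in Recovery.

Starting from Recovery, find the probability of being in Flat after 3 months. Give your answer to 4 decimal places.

Propagate the distribution vector 3 months from Recovery.
After 0 months: (0.0000, 0.0000, 1.0000)
After 1 month: (0.3200, 0.2000, 0.4800)
After 2 months: (0.3280, 0.3040, 0.3680)
After 3 months: (0.3322, 0.3264, 0.3414)
P(in Flat after 3 months) = 0.3322

0.3322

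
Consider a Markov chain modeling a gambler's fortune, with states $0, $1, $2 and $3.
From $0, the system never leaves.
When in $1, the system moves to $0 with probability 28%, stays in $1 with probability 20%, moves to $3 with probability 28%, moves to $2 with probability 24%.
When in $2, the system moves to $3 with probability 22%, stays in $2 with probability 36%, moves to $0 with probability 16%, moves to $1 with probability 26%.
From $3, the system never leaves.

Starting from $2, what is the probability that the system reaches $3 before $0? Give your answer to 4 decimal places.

Let h(s) be the probability of absorption at $3 starting from transient state s. Then h($3) = 1 and h($0) = 0. By first-step analysis:
h($1) = 0.28·0 + 0.2·h($1) + 0.24·h($2) + 0.28·1
h($2) = 0.16·0 + 0.26·h($1) + 0.36·h($2) + 0.22·1
Solving: h($1) = 0.5160, h($2) = 0.5534.
Starting from $2, the probability is 0.5534.

0.5534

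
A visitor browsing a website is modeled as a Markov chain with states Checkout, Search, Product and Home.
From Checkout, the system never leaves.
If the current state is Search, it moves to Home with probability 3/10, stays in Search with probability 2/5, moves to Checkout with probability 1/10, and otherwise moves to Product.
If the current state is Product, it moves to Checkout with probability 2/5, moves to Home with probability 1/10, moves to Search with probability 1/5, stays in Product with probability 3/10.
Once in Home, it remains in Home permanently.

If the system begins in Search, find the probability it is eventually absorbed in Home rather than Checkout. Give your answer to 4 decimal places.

Let h(s) be the probability of absorption at Home starting from transient state s. Then h(Home) = 1 and h(Checkout) = 0. By first-step analysis:
h(Search) = 0.1·0 + 0.4·h(Search) + 0.2·h(Product) + 0.3·1
h(Product) = 0.4·0 + 0.2·h(Search) + 0.3·h(Product) + 0.1·1
Solving: h(Search) = 0.6053, h(Product) = 0.3158.
Starting from Search, the probability is 0.6053.

0.6053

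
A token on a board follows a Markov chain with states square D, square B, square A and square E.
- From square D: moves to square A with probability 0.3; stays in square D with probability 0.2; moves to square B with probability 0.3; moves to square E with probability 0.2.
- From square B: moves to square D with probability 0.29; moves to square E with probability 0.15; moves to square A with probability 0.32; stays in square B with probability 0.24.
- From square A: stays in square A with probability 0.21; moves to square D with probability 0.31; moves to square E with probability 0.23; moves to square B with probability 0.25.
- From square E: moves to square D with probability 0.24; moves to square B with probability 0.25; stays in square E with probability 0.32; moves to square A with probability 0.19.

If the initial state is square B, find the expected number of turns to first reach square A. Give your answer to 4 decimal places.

3.4560

Let t(s) be the expected number of turns to first reach square A from state s, with t(square A) = 0. Conditioning on the first turn:
t(square D) = 1 + 0.2·t(square D) + 0.3·t(square B) + 0.2·t(square E)
t(square B) = 1 + 0.29·t(square D) + 0.24·t(square B) + 0.15·t(square E)
t(square E) = 1 + 0.24·t(square D) + 0.25·t(square B) + 0.32·t(square E)
Solving: t(square D) = 3.5440, t(square B) = 3.4560, t(square E) = 3.9920.
Expected turns from square B to square A: 3.4560.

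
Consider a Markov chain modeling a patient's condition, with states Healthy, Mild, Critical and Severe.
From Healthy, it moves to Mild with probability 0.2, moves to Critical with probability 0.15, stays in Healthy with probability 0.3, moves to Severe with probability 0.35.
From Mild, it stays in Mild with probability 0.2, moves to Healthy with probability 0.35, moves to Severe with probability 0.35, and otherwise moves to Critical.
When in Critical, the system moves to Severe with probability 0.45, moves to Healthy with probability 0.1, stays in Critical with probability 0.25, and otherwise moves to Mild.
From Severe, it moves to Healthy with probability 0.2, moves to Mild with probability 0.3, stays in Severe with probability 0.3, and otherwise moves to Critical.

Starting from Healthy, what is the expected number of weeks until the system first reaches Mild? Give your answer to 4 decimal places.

Let t(s) be the expected number of weeks to first reach Mild from state s, with t(Mild) = 0. Conditioning on the first week:
t(Healthy) = 1 + 0.3·t(Healthy) + 0.15·t(Critical) + 0.35·t(Severe)
t(Critical) = 1 + 0.1·t(Healthy) + 0.25·t(Critical) + 0.45·t(Severe)
t(Severe) = 1 + 0.2·t(Healthy) + 0.2·t(Critical) + 0.3·t(Severe)
Solving: t(Healthy) = 4.2534, t(Critical) = 4.2081, t(Severe) = 3.8462.
Expected weeks from Healthy to Mild: 4.2534.

4.2534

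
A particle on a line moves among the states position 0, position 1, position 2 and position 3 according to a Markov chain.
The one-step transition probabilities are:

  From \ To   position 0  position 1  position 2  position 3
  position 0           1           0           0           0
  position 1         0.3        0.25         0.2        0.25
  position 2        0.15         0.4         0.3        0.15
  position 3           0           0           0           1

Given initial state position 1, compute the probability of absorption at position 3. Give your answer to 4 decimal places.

0.4607

Let h(s) be the probability of absorption at position 3 starting from transient state s. Then h(position 3) = 1 and h(position 0) = 0. By first-step analysis:
h(position 1) = 0.3·0 + 0.25·h(position 1) + 0.2·h(position 2) + 0.25·1
h(position 2) = 0.15·0 + 0.4·h(position 1) + 0.3·h(position 2) + 0.15·1
Solving: h(position 1) = 0.4607, h(position 2) = 0.4775.
Starting from position 1, the probability is 0.4607.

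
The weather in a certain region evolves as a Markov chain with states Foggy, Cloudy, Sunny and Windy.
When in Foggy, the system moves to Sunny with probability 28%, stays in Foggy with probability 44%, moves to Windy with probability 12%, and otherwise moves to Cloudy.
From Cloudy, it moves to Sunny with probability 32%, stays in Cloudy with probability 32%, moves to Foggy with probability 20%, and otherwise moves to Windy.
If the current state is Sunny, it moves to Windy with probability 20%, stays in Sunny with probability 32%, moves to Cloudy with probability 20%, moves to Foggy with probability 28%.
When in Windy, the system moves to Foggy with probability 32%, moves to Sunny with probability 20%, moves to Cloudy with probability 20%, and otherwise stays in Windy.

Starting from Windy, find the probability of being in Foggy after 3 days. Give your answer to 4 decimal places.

0.3229

Propagate the distribution vector 3 days from Windy.
After 0 days: (0.0000, 0.0000, 0.0000, 1.0000)
After 1 day: (0.3200, 0.2000, 0.2000, 0.2800)
After 2 days: (0.3264, 0.2112, 0.2736, 0.1888)
After 3 days: (0.3229, 0.2123, 0.2843, 0.1805)
P(in Foggy after 3 days) = 0.3229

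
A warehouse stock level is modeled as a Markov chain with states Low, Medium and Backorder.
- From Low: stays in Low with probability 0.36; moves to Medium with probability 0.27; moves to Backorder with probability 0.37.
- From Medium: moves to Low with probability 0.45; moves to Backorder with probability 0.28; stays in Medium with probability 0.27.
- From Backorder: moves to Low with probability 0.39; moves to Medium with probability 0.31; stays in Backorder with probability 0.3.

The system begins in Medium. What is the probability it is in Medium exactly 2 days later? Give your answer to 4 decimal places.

0.2812

Sum over the intermediate state after 1 day:
P = P(Medium→Low)·P(Low→Medium) + P(Medium→Medium)·P(Medium→Medium) + P(Medium→Backorder)·P(Backorder→Medium)
  = 0.45×0.27 + 0.27×0.27 + 0.28×0.31
  = 0.1215 + 0.0729 + 0.0868 = 0.2812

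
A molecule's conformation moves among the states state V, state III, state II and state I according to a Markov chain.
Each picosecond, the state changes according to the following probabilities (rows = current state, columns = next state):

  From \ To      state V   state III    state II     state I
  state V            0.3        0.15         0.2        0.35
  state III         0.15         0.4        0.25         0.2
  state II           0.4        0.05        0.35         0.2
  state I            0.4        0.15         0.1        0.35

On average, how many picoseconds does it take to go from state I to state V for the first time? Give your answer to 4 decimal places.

2.8119

Let t(s) be the expected number of picoseconds to first reach state V from state s, with t(state V) = 0. Conditioning on the first picosecond:
t(state III) = 1 + 0.4·t(state III) + 0.25·t(state II) + 0.2·t(state I)
t(state II) = 1 + 0.05·t(state III) + 0.35·t(state II) + 0.2·t(state I)
t(state I) = 1 + 0.15·t(state III) + 0.1·t(state II) + 0.35·t(state I)
Solving: t(state III) = 3.7249, t(state II) = 2.6902, t(state I) = 2.8119.
Expected picoseconds from state I to state V: 2.8119.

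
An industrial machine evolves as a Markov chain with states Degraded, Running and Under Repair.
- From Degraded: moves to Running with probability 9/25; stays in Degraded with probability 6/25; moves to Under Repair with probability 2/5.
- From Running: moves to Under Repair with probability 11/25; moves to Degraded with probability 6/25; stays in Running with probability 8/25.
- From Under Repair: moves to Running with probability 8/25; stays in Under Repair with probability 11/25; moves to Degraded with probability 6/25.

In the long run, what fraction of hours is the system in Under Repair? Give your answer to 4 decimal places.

0.4304

Let the stationary distribution be π with π = πP and π_1 + π_2 + π_3 = 1.
π_1 = 0.24·π_1 + 0.24·π_2 + 0.24·π_3
π_2 = 0.36·π_1 + 0.32·π_2 + 0.32·π_3
Solving with the normalization constraint gives π = (0.2400, 0.3296, 0.4304).
So the stationary probability of Under Repair is 0.4304.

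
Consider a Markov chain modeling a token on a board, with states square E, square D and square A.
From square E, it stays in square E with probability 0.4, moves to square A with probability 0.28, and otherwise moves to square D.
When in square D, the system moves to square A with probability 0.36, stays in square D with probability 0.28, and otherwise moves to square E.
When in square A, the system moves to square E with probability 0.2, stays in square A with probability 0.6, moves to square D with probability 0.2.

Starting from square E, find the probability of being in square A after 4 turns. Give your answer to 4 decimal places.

Propagate the distribution vector 4 turns from square E.
After 0 turns: (1.0000, 0.0000, 0.0000)
After 1 turn: (0.4000, 0.3200, 0.2800)
After 2 turns: (0.3312, 0.2736, 0.3952)
After 3 turns: (0.3100, 0.2616, 0.4284)
After 4 turns: (0.3039, 0.2581, 0.4380)
P(in square A after 4 turns) = 0.4380

0.4380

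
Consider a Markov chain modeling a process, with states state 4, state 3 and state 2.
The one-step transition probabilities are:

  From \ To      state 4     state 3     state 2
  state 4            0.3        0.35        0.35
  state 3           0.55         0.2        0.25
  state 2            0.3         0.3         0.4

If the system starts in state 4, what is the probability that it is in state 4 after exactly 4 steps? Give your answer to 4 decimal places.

Propagate the distribution vector 4 steps from state 4.
After 0 steps: (1.0000, 0.0000, 0.0000)
After 1 step: (0.3000, 0.3500, 0.3500)
After 2 steps: (0.3875, 0.2800, 0.3325)
After 3 steps: (0.3700, 0.2914, 0.3386)
After 4 steps: (0.3728, 0.2894, 0.3378)
P(in state 4 after 4 steps) = 0.3728

0.3728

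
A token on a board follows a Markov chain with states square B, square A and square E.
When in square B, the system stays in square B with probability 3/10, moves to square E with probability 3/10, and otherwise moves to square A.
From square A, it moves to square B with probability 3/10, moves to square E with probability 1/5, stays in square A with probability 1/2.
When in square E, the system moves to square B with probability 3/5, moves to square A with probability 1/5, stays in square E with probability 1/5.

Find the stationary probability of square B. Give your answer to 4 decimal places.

0.3711

Let the stationary distribution be π with π = πP and π_1 + π_2 + π_3 = 1.
π_1 = 0.3·π_1 + 0.3·π_2 + 0.6·π_3
π_2 = 0.4·π_1 + 0.5·π_2 + 0.2·π_3
Solving with the normalization constraint gives π = (0.3711, 0.3918, 0.2371).
So the stationary probability of square B is 0.3711.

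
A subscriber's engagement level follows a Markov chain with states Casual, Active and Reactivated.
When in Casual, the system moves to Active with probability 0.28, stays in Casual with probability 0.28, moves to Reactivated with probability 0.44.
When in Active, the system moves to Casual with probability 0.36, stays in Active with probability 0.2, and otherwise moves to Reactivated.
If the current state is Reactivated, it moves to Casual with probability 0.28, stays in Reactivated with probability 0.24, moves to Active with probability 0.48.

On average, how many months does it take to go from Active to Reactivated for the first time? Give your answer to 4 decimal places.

2.2727

Let t(s) be the expected number of months to first reach Reactivated from state s, with t(Reactivated) = 0. Conditioning on the first month:
t(Casual) = 1 + 0.28·t(Casual) + 0.28·t(Active)
t(Active) = 1 + 0.36·t(Casual) + 0.2·t(Active)
Solving: t(Casual) = 2.2727, t(Active) = 2.2727.
Expected months from Active to Reactivated: 2.2727.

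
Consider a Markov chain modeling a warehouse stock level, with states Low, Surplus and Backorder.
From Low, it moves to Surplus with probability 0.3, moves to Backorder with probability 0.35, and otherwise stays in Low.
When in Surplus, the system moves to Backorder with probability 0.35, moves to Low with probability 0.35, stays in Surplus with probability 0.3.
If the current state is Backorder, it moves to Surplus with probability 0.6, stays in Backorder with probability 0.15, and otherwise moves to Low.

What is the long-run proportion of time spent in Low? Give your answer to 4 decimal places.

Let the stationary distribution be π with π = πP and π_1 + π_2 + π_3 = 1.
π_1 = 0.35·π_1 + 0.35·π_2 + 0.25·π_3
π_2 = 0.3·π_1 + 0.3·π_2 + 0.6·π_3
Solving with the normalization constraint gives π = (0.3208, 0.3875, 0.2917).
So the stationary probability of Low is 0.3208.

0.3208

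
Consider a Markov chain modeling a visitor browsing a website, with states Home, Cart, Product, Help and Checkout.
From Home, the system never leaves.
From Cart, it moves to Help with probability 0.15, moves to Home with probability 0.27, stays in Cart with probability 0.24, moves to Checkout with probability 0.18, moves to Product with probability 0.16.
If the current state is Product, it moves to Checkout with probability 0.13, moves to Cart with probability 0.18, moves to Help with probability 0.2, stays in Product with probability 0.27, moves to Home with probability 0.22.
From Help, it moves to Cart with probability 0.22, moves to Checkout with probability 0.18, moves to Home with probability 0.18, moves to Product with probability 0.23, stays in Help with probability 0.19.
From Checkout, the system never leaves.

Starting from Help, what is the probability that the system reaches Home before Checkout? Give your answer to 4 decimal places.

Let h(s) be the probability of absorption at Home starting from transient state s. Then h(Home) = 1 and h(Checkout) = 0. By first-step analysis:
h(Cart) = 0.27·1 + 0.24·h(Cart) + 0.16·h(Product) + 0.15·h(Help) + 0.18·0
h(Product) = 0.22·1 + 0.18·h(Cart) + 0.27·h(Product) + 0.2·h(Help) + 0.13·0
h(Help) = 0.18·1 + 0.22·h(Cart) + 0.23·h(Product) + 0.19·h(Help) + 0.18·0
Solving: h(Cart) = 0.5902, h(Product) = 0.5983, h(Help) = 0.5524.
Starting from Help, the probability is 0.5524.

0.5524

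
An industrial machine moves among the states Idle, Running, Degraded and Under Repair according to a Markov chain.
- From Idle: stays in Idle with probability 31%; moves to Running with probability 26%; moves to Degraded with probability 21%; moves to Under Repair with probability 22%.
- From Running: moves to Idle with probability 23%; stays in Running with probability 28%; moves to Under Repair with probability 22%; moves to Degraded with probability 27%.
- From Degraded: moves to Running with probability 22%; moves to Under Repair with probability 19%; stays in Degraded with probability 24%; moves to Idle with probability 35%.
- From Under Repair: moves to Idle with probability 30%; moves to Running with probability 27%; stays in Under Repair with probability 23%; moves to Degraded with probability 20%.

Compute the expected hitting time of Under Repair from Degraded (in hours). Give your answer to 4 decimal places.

Let t(s) be the expected number of hours to first reach Under Repair from state s, with t(Under Repair) = 0. Conditioning on the first hour:
t(Idle) = 1 + 0.31·t(Idle) + 0.26·t(Running) + 0.21·t(Degraded)
t(Running) = 1 + 0.23·t(Idle) + 0.28·t(Running) + 0.27·t(Degraded)
t(Degraded) = 1 + 0.35·t(Idle) + 0.22·t(Running) + 0.24·t(Degraded)
Solving: t(Idle) = 4.6942, t(Running) = 4.7030, t(Degraded) = 4.8390.
Expected hours from Degraded to Under Repair: 4.8390.

4.8390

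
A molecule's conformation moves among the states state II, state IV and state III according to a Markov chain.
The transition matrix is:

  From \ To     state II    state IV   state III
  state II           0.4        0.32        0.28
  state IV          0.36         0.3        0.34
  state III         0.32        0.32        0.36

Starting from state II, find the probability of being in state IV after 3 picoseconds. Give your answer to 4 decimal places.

Propagate the distribution vector 3 picoseconds from state II.
After 0 picoseconds: (1.0000, 0.0000, 0.0000)
After 1 picosecond: (0.4000, 0.3200, 0.2800)
After 2 picoseconds: (0.3648, 0.3136, 0.3216)
After 3 picoseconds: (0.3617, 0.3137, 0.3245)
P(in state IV after 3 picoseconds) = 0.3137

0.3137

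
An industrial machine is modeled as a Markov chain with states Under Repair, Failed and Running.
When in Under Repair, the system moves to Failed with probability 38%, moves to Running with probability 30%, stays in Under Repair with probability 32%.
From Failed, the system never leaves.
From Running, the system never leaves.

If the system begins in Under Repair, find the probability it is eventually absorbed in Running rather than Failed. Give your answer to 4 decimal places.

Let h(s) be the probability of absorption at Running starting from transient state s. Then h(Running) = 1 and h(Failed) = 0. By first-step analysis:
h(Under Repair) = 0.32·h(Under Repair) + 0.38·0 + 0.3·1
Solving: h(Under Repair) = 0.4412.
Starting from Under Repair, the probability is 0.4412.

0.4412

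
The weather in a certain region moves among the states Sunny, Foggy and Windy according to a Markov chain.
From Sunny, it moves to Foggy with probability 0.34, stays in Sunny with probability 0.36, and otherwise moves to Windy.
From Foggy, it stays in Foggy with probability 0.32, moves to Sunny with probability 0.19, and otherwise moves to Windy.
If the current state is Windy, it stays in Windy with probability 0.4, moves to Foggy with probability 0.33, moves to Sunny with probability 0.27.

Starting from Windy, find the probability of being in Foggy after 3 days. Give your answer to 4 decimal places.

0.3294

Propagate the distribution vector 3 days from Windy.
After 0 days: (0.0000, 0.0000, 1.0000)
After 1 day: (0.2700, 0.3300, 0.4000)
After 2 days: (0.2679, 0.3294, 0.4027)
After 3 days: (0.2678, 0.3294, 0.4029)
P(in Foggy after 3 days) = 0.3294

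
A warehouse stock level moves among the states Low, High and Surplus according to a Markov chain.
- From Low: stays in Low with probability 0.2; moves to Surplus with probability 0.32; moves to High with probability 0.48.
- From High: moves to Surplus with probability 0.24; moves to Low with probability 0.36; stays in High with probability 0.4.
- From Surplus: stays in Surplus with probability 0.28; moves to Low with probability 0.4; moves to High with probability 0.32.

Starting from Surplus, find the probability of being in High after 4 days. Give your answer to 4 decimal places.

0.4037

Propagate the distribution vector 4 days from Surplus.
After 0 days: (0.0000, 0.0000, 1.0000)
After 1 day: (0.4000, 0.3200, 0.2800)
After 2 days: (0.3072, 0.4096, 0.2832)
After 3 days: (0.3222, 0.4019, 0.2759)
After 4 days: (0.3195, 0.4037, 0.2768)
P(in High after 4 days) = 0.4037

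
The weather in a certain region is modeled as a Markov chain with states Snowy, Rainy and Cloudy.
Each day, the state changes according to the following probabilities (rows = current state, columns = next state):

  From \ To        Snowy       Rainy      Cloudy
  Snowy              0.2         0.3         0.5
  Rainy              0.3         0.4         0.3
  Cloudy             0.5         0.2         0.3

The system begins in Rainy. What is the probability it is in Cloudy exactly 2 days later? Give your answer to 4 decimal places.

0.3600

Sum over the intermediate state after 1 day:
P = P(Rainy→Snowy)·P(Snowy→Cloudy) + P(Rainy→Rainy)·P(Rainy→Cloudy) + P(Rainy→Cloudy)·P(Cloudy→Cloudy)
  = 0.3×0.5 + 0.4×0.3 + 0.3×0.3
  = 0.1500 + 0.1200 + 0.0900 = 0.3600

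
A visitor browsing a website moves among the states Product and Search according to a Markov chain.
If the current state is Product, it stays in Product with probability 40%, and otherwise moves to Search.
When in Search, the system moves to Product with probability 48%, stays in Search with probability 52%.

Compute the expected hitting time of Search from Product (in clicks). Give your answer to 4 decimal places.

Let t(s) be the expected number of clicks to first reach Search from state s, with t(Search) = 0. Conditioning on the first click:
t(Product) = 1 + 0.4·t(Product)
Solving: t(Product) = 1.6667.
Expected clicks from Product to Search: 1.6667.

1.6667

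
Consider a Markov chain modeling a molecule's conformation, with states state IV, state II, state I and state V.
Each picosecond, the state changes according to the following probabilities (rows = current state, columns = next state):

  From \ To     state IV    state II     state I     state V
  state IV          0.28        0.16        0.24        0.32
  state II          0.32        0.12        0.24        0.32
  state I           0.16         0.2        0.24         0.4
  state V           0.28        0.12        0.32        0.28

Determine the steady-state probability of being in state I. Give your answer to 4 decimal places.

0.2663

Let the stationary distribution be π with π = πP and π_1 + π_2 + π_3 + π_4 = 1.
π_1 = 0.28·π_1 + 0.32·π_2 + 0.16·π_3 + 0.28·π_4
π_2 = 0.16·π_1 + 0.12·π_2 + 0.2·π_3 + 0.12·π_4
π_3 = 0.24·π_1 + 0.24·π_2 + 0.24·π_3 + 0.32·π_4
Solving with the normalization constraint gives π = (0.2541, 0.1515, 0.2663, 0.3282).
So the stationary probability of state I is 0.2663.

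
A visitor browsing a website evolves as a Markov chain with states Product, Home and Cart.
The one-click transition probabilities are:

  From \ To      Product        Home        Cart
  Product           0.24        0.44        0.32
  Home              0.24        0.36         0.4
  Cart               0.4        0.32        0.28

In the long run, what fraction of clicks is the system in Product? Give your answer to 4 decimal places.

0.2938

Let the stationary distribution be π with π = πP and π_1 + π_2 + π_3 = 1.
π_1 = 0.24·π_1 + 0.24·π_2 + 0.4·π_3
π_2 = 0.44·π_1 + 0.36·π_2 + 0.32·π_3
Solving with the normalization constraint gives π = (0.2938, 0.3701, 0.3362).
So the stationary probability of Product is 0.2938.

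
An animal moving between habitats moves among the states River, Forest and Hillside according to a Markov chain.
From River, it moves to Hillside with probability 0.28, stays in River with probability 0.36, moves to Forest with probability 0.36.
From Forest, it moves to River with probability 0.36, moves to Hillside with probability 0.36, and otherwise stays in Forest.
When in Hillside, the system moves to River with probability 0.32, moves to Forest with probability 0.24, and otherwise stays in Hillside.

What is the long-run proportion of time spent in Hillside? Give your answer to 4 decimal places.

Let the stationary distribution be π with π = πP and π_1 + π_2 + π_3 = 1.
π_1 = 0.36·π_1 + 0.36·π_2 + 0.32·π_3
π_2 = 0.36·π_1 + 0.28·π_2 + 0.24·π_3
Solving with the normalization constraint gives π = (0.3455, 0.2932, 0.3613).
So the stationary probability of Hillside is 0.3613.

0.3613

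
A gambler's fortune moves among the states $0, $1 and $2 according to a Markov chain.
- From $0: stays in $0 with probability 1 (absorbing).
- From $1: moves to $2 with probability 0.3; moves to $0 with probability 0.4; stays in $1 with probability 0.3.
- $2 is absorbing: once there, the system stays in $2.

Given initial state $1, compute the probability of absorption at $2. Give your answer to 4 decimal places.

0.4286

Let h(s) be the probability of absorption at $2 starting from transient state s. Then h($2) = 1 and h($0) = 0. By first-step analysis:
h($1) = 0.4·0 + 0.3·h($1) + 0.3·1
Solving: h($1) = 0.4286.
Starting from $1, the probability is 0.4286.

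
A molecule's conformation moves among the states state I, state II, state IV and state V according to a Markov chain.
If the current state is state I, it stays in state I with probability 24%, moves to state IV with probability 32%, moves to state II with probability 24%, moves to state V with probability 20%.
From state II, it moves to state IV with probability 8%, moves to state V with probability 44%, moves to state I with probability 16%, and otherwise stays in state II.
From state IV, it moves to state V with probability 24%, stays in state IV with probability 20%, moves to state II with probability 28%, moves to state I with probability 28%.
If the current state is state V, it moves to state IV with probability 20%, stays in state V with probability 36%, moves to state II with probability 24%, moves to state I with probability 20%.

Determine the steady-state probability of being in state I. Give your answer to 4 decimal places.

Let the stationary distribution be π with π = πP and π_1 + π_2 + π_3 + π_4 = 1.
π_1 = 0.24·π_1 + 0.16·π_2 + 0.28·π_3 + 0.2·π_4
π_2 = 0.24·π_1 + 0.32·π_2 + 0.28·π_3 + 0.24·π_4
π_3 = 0.32·π_1 + 0.08·π_2 + 0.2·π_3 + 0.2·π_4
Solving with the normalization constraint gives π = (0.2132, 0.2693, 0.1933, 0.3242).
So the stationary probability of state I is 0.2132.

0.2132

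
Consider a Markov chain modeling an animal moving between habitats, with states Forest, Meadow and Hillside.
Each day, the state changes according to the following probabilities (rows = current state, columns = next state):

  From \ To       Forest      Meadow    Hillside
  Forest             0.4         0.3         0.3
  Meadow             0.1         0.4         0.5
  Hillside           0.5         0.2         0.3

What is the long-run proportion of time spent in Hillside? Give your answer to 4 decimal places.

0.3587

Let the stationary distribution be π with π = πP and π_1 + π_2 + π_3 = 1.
π_1 = 0.4·π_1 + 0.1·π_2 + 0.5·π_3
π_2 = 0.3·π_1 + 0.4·π_2 + 0.2·π_3
Solving with the normalization constraint gives π = (0.3478, 0.2935, 0.3587).
So the stationary probability of Hillside is 0.3587.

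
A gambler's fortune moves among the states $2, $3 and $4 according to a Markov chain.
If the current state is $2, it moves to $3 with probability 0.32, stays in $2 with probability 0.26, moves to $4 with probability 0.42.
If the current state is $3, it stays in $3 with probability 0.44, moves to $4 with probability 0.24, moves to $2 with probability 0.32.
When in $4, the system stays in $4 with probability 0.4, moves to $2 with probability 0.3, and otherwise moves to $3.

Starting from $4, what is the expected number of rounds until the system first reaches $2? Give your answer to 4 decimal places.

Let t(s) be the expected number of rounds to first reach $2 from state s, with t($2) = 0. Conditioning on the first round:
t($3) = 1 + 0.44·t($3) + 0.24·t($4)
t($4) = 1 + 0.3·t($3) + 0.4·t($4)
Solving: t($3) = 3.1818, t($4) = 3.2576.
Expected rounds from $4 to $2: 3.2576.

3.2576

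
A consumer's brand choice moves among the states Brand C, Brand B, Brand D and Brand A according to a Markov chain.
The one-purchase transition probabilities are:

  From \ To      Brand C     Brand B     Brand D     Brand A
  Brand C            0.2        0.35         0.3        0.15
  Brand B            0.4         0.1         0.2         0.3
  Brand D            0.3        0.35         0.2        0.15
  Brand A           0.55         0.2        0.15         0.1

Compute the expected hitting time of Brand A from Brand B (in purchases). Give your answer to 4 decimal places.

Let t(s) be the expected number of purchases to first reach Brand A from state s, with t(Brand A) = 0. Conditioning on the first purchase:
t(Brand C) = 1 + 0.2·t(Brand C) + 0.35·t(Brand B) + 0.3·t(Brand D)
t(Brand B) = 1 + 0.4·t(Brand C) + 0.1·t(Brand B) + 0.2·t(Brand D)
t(Brand D) = 1 + 0.3·t(Brand C) + 0.35·t(Brand B) + 0.2·t(Brand D)
Solving: t(Brand C) = 5.2083, t(Brand B) = 4.5833, t(Brand D) = 5.2083.
Expected purchases from Brand B to Brand A: 4.5833.

4.5833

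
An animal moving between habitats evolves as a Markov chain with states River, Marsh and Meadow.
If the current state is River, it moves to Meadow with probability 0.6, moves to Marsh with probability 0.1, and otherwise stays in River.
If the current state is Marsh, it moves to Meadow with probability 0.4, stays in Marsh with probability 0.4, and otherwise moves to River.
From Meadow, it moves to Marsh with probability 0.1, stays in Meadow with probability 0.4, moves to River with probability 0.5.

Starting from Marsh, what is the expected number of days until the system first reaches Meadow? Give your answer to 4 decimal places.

Let t(s) be the expected number of days to first reach Meadow from state s, with t(Meadow) = 0. Conditioning on the first day:
t(River) = 1 + 0.3·t(River) + 0.1·t(Marsh)
t(Marsh) = 1 + 0.2·t(River) + 0.4·t(Marsh)
Solving: t(River) = 1.7500, t(Marsh) = 2.2500.
Expected days from Marsh to Meadow: 2.2500.

2.2500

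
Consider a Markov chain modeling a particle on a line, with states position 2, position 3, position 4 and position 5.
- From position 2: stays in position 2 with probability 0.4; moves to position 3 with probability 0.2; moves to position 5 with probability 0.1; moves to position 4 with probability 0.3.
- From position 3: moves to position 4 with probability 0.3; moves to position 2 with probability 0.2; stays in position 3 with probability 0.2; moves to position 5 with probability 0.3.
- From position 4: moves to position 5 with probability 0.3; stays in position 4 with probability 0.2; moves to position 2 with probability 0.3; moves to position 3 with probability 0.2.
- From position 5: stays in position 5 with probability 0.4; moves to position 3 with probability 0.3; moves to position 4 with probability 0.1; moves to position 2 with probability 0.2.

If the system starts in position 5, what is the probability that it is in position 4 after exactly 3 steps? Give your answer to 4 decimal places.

Propagate the distribution vector 3 steps from position 5.
After 0 steps: (0.0000, 0.0000, 0.0000, 1.0000)
After 1 step: (0.2000, 0.3000, 0.1000, 0.4000)
After 2 steps: (0.2500, 0.2400, 0.2100, 0.3000)
After 3 steps: (0.2710, 0.2300, 0.2190, 0.2800)
P(in position 4 after 3 steps) = 0.2190

0.2190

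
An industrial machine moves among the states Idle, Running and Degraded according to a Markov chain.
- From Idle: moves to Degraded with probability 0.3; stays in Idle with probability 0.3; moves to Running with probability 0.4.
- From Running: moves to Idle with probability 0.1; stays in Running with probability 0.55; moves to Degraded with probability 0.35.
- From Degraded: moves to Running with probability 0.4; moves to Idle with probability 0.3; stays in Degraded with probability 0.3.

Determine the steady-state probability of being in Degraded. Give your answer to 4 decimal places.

0.3235

Let the stationary distribution be π with π = πP and π_1 + π_2 + π_3 = 1.
π_1 = 0.3·π_1 + 0.1·π_2 + 0.3·π_3
π_2 = 0.4·π_1 + 0.55·π_2 + 0.4·π_3
Solving with the normalization constraint gives π = (0.2059, 0.4706, 0.3235).
So the stationary probability of Degraded is 0.3235.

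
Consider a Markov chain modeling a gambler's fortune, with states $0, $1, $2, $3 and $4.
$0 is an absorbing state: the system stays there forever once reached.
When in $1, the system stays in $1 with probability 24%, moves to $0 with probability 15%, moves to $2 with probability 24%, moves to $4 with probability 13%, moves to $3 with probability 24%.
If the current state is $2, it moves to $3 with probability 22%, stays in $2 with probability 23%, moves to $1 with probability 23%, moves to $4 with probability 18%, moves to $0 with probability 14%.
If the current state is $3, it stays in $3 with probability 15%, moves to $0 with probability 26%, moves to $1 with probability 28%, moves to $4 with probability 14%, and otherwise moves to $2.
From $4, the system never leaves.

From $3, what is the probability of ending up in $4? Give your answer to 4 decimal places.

0.4121

Let h(s) be the probability of absorption at $4 starting from transient state s. Then h($4) = 1 and h($0) = 0. By first-step analysis:
h($1) = 0.15·0 + 0.24·h($1) + 0.24·h($2) + 0.24·h($3) + 0.13·1
h($2) = 0.14·0 + 0.23·h($1) + 0.23·h($2) + 0.22·h($3) + 0.18·1
h($3) = 0.26·0 + 0.28·h($1) + 0.17·h($2) + 0.15·h($3) + 0.14·1
Solving: h($1) = 0.4551, h($2) = 0.4875, h($3) = 0.4121.
Starting from $3, the probability is 0.4121.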